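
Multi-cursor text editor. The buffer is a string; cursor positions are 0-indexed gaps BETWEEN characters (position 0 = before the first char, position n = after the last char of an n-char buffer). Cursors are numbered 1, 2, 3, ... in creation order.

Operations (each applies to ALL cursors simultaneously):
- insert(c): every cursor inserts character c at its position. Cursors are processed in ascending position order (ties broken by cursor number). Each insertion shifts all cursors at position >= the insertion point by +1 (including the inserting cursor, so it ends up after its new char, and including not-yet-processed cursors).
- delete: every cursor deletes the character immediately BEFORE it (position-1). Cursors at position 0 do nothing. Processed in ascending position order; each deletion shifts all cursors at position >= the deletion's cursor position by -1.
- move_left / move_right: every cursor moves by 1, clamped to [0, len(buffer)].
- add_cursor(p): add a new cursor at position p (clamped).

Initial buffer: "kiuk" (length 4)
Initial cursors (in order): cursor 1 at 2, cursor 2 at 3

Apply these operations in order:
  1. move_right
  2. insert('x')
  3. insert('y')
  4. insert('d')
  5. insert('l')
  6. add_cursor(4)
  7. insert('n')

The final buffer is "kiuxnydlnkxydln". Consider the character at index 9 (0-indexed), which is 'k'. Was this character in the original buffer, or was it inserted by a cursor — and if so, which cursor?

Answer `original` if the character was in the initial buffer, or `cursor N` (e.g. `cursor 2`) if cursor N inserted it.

Answer: original

Derivation:
After op 1 (move_right): buffer="kiuk" (len 4), cursors c1@3 c2@4, authorship ....
After op 2 (insert('x')): buffer="kiuxkx" (len 6), cursors c1@4 c2@6, authorship ...1.2
After op 3 (insert('y')): buffer="kiuxykxy" (len 8), cursors c1@5 c2@8, authorship ...11.22
After op 4 (insert('d')): buffer="kiuxydkxyd" (len 10), cursors c1@6 c2@10, authorship ...111.222
After op 5 (insert('l')): buffer="kiuxydlkxydl" (len 12), cursors c1@7 c2@12, authorship ...1111.2222
After op 6 (add_cursor(4)): buffer="kiuxydlkxydl" (len 12), cursors c3@4 c1@7 c2@12, authorship ...1111.2222
After op 7 (insert('n')): buffer="kiuxnydlnkxydln" (len 15), cursors c3@5 c1@9 c2@15, authorship ...131111.22222
Authorship (.=original, N=cursor N): . . . 1 3 1 1 1 1 . 2 2 2 2 2
Index 9: author = original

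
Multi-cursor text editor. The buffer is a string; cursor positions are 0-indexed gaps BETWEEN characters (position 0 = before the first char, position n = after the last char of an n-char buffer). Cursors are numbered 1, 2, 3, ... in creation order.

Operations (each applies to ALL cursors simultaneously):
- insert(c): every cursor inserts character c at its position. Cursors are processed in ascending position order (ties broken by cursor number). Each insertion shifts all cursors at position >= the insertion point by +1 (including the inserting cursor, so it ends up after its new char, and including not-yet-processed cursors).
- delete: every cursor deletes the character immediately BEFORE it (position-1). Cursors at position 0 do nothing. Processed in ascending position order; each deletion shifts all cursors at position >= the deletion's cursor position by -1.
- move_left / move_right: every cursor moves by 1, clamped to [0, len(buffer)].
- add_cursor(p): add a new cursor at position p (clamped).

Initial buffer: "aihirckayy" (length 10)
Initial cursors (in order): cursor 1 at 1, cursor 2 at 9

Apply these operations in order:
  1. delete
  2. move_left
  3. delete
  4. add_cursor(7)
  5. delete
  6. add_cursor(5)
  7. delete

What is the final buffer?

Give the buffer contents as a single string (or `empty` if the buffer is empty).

Answer: ih

Derivation:
After op 1 (delete): buffer="ihirckay" (len 8), cursors c1@0 c2@7, authorship ........
After op 2 (move_left): buffer="ihirckay" (len 8), cursors c1@0 c2@6, authorship ........
After op 3 (delete): buffer="ihircay" (len 7), cursors c1@0 c2@5, authorship .......
After op 4 (add_cursor(7)): buffer="ihircay" (len 7), cursors c1@0 c2@5 c3@7, authorship .......
After op 5 (delete): buffer="ihira" (len 5), cursors c1@0 c2@4 c3@5, authorship .....
After op 6 (add_cursor(5)): buffer="ihira" (len 5), cursors c1@0 c2@4 c3@5 c4@5, authorship .....
After op 7 (delete): buffer="ih" (len 2), cursors c1@0 c2@2 c3@2 c4@2, authorship ..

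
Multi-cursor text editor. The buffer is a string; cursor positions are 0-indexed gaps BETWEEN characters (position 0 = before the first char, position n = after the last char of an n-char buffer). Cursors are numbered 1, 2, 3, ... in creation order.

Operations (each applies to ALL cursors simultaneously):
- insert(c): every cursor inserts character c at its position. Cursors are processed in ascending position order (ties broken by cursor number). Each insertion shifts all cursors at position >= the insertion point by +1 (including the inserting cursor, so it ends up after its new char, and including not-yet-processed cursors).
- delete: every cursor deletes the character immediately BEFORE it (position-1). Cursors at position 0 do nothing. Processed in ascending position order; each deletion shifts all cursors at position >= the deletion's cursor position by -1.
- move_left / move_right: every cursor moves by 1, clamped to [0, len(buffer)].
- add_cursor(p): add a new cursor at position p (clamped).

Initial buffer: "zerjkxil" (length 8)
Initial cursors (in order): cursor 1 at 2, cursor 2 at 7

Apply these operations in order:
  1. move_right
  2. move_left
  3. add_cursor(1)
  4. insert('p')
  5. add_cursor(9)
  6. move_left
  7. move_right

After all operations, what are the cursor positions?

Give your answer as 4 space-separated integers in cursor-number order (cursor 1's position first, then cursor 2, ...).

Answer: 4 10 2 9

Derivation:
After op 1 (move_right): buffer="zerjkxil" (len 8), cursors c1@3 c2@8, authorship ........
After op 2 (move_left): buffer="zerjkxil" (len 8), cursors c1@2 c2@7, authorship ........
After op 3 (add_cursor(1)): buffer="zerjkxil" (len 8), cursors c3@1 c1@2 c2@7, authorship ........
After op 4 (insert('p')): buffer="zpeprjkxipl" (len 11), cursors c3@2 c1@4 c2@10, authorship .3.1.....2.
After op 5 (add_cursor(9)): buffer="zpeprjkxipl" (len 11), cursors c3@2 c1@4 c4@9 c2@10, authorship .3.1.....2.
After op 6 (move_left): buffer="zpeprjkxipl" (len 11), cursors c3@1 c1@3 c4@8 c2@9, authorship .3.1.....2.
After op 7 (move_right): buffer="zpeprjkxipl" (len 11), cursors c3@2 c1@4 c4@9 c2@10, authorship .3.1.....2.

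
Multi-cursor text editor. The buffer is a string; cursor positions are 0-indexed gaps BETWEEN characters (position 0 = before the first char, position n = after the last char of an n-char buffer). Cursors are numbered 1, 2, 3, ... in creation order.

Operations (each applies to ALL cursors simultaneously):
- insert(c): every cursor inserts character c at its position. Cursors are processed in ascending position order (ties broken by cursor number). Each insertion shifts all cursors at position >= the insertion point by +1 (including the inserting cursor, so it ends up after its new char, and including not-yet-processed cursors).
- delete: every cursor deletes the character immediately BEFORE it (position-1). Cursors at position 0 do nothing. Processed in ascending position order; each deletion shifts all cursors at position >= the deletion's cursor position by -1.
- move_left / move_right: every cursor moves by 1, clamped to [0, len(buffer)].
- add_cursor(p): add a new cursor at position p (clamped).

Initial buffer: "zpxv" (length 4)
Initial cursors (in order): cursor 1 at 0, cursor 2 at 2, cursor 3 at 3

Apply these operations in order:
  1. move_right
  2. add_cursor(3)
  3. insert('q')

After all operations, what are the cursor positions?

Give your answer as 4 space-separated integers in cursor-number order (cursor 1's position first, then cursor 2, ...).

Answer: 2 6 8 6

Derivation:
After op 1 (move_right): buffer="zpxv" (len 4), cursors c1@1 c2@3 c3@4, authorship ....
After op 2 (add_cursor(3)): buffer="zpxv" (len 4), cursors c1@1 c2@3 c4@3 c3@4, authorship ....
After op 3 (insert('q')): buffer="zqpxqqvq" (len 8), cursors c1@2 c2@6 c4@6 c3@8, authorship .1..24.3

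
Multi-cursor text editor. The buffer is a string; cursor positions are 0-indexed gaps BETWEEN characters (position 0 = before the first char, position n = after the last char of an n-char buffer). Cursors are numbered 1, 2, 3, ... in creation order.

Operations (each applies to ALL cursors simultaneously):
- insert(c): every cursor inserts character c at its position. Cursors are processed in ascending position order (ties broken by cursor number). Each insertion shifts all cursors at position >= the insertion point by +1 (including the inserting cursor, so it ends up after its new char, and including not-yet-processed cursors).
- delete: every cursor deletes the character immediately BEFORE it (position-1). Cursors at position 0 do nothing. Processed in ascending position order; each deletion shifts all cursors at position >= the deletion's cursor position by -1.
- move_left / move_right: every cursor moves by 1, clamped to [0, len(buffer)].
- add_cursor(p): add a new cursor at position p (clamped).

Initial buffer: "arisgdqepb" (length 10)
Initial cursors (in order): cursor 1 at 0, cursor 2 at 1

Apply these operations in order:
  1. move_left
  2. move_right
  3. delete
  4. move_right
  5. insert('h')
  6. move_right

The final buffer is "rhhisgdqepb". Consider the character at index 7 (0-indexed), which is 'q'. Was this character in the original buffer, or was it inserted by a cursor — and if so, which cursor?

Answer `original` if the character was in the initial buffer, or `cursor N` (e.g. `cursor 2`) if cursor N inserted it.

Answer: original

Derivation:
After op 1 (move_left): buffer="arisgdqepb" (len 10), cursors c1@0 c2@0, authorship ..........
After op 2 (move_right): buffer="arisgdqepb" (len 10), cursors c1@1 c2@1, authorship ..........
After op 3 (delete): buffer="risgdqepb" (len 9), cursors c1@0 c2@0, authorship .........
After op 4 (move_right): buffer="risgdqepb" (len 9), cursors c1@1 c2@1, authorship .........
After op 5 (insert('h')): buffer="rhhisgdqepb" (len 11), cursors c1@3 c2@3, authorship .12........
After op 6 (move_right): buffer="rhhisgdqepb" (len 11), cursors c1@4 c2@4, authorship .12........
Authorship (.=original, N=cursor N): . 1 2 . . . . . . . .
Index 7: author = original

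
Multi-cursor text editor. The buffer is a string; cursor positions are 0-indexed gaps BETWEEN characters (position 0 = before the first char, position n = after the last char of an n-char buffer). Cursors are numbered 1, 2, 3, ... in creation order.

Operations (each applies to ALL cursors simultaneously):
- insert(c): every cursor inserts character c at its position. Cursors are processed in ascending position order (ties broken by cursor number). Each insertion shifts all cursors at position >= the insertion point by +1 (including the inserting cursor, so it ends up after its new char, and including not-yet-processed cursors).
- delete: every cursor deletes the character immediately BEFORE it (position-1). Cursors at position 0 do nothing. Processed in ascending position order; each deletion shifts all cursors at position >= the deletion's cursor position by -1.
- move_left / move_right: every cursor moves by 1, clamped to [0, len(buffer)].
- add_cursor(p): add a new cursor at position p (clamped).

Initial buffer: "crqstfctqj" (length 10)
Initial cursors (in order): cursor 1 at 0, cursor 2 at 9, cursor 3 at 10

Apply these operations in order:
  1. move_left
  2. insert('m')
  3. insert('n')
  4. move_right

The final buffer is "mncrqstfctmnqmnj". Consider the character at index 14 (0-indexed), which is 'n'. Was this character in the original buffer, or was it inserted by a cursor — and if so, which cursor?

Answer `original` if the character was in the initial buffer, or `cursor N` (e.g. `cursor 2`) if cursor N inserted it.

Answer: cursor 3

Derivation:
After op 1 (move_left): buffer="crqstfctqj" (len 10), cursors c1@0 c2@8 c3@9, authorship ..........
After op 2 (insert('m')): buffer="mcrqstfctmqmj" (len 13), cursors c1@1 c2@10 c3@12, authorship 1........2.3.
After op 3 (insert('n')): buffer="mncrqstfctmnqmnj" (len 16), cursors c1@2 c2@12 c3@15, authorship 11........22.33.
After op 4 (move_right): buffer="mncrqstfctmnqmnj" (len 16), cursors c1@3 c2@13 c3@16, authorship 11........22.33.
Authorship (.=original, N=cursor N): 1 1 . . . . . . . . 2 2 . 3 3 .
Index 14: author = 3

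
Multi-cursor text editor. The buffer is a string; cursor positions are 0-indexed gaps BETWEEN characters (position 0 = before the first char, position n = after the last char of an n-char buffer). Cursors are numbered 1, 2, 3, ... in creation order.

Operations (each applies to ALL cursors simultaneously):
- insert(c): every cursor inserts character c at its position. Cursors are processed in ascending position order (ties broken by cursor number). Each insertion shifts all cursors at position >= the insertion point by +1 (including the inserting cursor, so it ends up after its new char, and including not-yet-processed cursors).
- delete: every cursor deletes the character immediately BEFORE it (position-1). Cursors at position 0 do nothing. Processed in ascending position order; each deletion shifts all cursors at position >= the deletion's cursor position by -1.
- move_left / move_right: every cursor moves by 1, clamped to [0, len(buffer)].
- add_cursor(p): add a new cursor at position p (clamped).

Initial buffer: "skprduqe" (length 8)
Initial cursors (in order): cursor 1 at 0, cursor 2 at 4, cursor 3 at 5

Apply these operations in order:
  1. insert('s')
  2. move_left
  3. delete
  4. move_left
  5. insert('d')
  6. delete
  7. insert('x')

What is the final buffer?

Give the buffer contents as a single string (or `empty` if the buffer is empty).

After op 1 (insert('s')): buffer="sskprsdsuqe" (len 11), cursors c1@1 c2@6 c3@8, authorship 1....2.3...
After op 2 (move_left): buffer="sskprsdsuqe" (len 11), cursors c1@0 c2@5 c3@7, authorship 1....2.3...
After op 3 (delete): buffer="sskpssuqe" (len 9), cursors c1@0 c2@4 c3@5, authorship 1...23...
After op 4 (move_left): buffer="sskpssuqe" (len 9), cursors c1@0 c2@3 c3@4, authorship 1...23...
After op 5 (insert('d')): buffer="dsskdpdssuqe" (len 12), cursors c1@1 c2@5 c3@7, authorship 11..2.323...
After op 6 (delete): buffer="sskpssuqe" (len 9), cursors c1@0 c2@3 c3@4, authorship 1...23...
After op 7 (insert('x')): buffer="xsskxpxssuqe" (len 12), cursors c1@1 c2@5 c3@7, authorship 11..2.323...

Answer: xsskxpxssuqe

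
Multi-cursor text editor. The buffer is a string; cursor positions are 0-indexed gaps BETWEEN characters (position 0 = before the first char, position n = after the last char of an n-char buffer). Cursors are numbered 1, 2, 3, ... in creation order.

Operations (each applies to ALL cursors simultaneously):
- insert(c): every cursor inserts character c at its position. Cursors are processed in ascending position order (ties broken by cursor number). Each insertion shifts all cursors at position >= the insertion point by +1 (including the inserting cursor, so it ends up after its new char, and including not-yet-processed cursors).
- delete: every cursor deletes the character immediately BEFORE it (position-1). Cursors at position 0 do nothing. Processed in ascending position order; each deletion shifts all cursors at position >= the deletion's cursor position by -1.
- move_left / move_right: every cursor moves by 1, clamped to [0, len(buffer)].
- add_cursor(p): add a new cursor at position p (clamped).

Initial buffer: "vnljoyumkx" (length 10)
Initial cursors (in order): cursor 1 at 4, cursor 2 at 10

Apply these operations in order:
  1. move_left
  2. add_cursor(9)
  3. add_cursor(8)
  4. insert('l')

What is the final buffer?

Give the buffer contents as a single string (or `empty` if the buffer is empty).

Answer: vnlljoyumlkllx

Derivation:
After op 1 (move_left): buffer="vnljoyumkx" (len 10), cursors c1@3 c2@9, authorship ..........
After op 2 (add_cursor(9)): buffer="vnljoyumkx" (len 10), cursors c1@3 c2@9 c3@9, authorship ..........
After op 3 (add_cursor(8)): buffer="vnljoyumkx" (len 10), cursors c1@3 c4@8 c2@9 c3@9, authorship ..........
After op 4 (insert('l')): buffer="vnlljoyumlkllx" (len 14), cursors c1@4 c4@10 c2@13 c3@13, authorship ...1.....4.23.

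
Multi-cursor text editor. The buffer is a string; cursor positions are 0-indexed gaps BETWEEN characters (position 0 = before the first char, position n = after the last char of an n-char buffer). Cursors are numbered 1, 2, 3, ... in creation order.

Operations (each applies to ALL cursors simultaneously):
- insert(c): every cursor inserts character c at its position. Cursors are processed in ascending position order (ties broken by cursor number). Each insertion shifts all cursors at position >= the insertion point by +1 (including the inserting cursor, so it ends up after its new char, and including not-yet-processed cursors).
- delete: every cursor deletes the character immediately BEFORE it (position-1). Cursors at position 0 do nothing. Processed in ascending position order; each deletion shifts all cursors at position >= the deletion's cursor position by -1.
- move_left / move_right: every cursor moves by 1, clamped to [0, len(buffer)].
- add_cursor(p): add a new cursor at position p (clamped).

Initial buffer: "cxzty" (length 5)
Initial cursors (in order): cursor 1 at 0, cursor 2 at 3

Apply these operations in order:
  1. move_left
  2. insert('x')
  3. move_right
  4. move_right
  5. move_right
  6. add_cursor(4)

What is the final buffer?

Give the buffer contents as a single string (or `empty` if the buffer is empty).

After op 1 (move_left): buffer="cxzty" (len 5), cursors c1@0 c2@2, authorship .....
After op 2 (insert('x')): buffer="xcxxzty" (len 7), cursors c1@1 c2@4, authorship 1..2...
After op 3 (move_right): buffer="xcxxzty" (len 7), cursors c1@2 c2@5, authorship 1..2...
After op 4 (move_right): buffer="xcxxzty" (len 7), cursors c1@3 c2@6, authorship 1..2...
After op 5 (move_right): buffer="xcxxzty" (len 7), cursors c1@4 c2@7, authorship 1..2...
After op 6 (add_cursor(4)): buffer="xcxxzty" (len 7), cursors c1@4 c3@4 c2@7, authorship 1..2...

Answer: xcxxzty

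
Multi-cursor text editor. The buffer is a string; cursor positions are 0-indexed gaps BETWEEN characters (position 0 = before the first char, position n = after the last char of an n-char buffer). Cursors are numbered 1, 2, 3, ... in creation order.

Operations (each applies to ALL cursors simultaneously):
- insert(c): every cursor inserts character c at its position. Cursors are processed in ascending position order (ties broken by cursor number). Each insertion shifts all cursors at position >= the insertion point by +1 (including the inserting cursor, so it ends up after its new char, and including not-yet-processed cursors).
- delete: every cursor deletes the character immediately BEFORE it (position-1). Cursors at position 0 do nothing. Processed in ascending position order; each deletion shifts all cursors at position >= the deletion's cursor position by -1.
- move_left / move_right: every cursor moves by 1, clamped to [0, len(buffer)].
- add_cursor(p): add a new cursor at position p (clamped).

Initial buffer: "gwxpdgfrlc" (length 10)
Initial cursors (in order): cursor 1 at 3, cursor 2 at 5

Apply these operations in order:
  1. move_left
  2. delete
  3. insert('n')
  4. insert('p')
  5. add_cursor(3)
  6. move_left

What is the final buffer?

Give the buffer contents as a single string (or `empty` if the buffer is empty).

Answer: gnpxnpdgfrlc

Derivation:
After op 1 (move_left): buffer="gwxpdgfrlc" (len 10), cursors c1@2 c2@4, authorship ..........
After op 2 (delete): buffer="gxdgfrlc" (len 8), cursors c1@1 c2@2, authorship ........
After op 3 (insert('n')): buffer="gnxndgfrlc" (len 10), cursors c1@2 c2@4, authorship .1.2......
After op 4 (insert('p')): buffer="gnpxnpdgfrlc" (len 12), cursors c1@3 c2@6, authorship .11.22......
After op 5 (add_cursor(3)): buffer="gnpxnpdgfrlc" (len 12), cursors c1@3 c3@3 c2@6, authorship .11.22......
After op 6 (move_left): buffer="gnpxnpdgfrlc" (len 12), cursors c1@2 c3@2 c2@5, authorship .11.22......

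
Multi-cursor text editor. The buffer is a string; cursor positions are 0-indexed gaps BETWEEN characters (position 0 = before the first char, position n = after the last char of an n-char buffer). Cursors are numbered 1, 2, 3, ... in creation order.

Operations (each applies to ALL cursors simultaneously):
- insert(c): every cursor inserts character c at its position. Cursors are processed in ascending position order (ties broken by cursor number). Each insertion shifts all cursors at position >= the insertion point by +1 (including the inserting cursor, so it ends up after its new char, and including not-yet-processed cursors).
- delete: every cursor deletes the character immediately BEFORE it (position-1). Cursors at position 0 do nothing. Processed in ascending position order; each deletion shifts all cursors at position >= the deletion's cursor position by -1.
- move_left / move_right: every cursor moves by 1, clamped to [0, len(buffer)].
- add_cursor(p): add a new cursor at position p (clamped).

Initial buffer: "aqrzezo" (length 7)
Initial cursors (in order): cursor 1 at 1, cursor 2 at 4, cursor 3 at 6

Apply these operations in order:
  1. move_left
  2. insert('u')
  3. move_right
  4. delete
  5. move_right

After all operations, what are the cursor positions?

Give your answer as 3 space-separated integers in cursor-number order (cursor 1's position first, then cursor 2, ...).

Answer: 2 5 7

Derivation:
After op 1 (move_left): buffer="aqrzezo" (len 7), cursors c1@0 c2@3 c3@5, authorship .......
After op 2 (insert('u')): buffer="uaqruzeuzo" (len 10), cursors c1@1 c2@5 c3@8, authorship 1...2..3..
After op 3 (move_right): buffer="uaqruzeuzo" (len 10), cursors c1@2 c2@6 c3@9, authorship 1...2..3..
After op 4 (delete): buffer="uqrueuo" (len 7), cursors c1@1 c2@4 c3@6, authorship 1..2.3.
After op 5 (move_right): buffer="uqrueuo" (len 7), cursors c1@2 c2@5 c3@7, authorship 1..2.3.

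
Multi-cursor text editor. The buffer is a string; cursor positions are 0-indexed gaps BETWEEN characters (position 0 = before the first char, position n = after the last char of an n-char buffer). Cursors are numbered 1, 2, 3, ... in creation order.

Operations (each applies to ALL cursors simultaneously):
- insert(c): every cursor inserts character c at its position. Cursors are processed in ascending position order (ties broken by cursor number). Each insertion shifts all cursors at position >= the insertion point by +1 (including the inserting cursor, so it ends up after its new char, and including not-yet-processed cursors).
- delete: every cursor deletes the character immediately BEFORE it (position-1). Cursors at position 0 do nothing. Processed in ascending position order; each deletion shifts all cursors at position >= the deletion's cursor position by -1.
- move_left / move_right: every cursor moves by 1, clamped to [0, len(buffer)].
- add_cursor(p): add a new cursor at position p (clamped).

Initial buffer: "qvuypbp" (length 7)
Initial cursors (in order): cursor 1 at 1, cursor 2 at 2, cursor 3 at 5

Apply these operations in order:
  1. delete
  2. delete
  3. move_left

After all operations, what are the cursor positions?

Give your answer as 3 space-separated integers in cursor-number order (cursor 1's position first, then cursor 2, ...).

Answer: 0 0 0

Derivation:
After op 1 (delete): buffer="uybp" (len 4), cursors c1@0 c2@0 c3@2, authorship ....
After op 2 (delete): buffer="ubp" (len 3), cursors c1@0 c2@0 c3@1, authorship ...
After op 3 (move_left): buffer="ubp" (len 3), cursors c1@0 c2@0 c3@0, authorship ...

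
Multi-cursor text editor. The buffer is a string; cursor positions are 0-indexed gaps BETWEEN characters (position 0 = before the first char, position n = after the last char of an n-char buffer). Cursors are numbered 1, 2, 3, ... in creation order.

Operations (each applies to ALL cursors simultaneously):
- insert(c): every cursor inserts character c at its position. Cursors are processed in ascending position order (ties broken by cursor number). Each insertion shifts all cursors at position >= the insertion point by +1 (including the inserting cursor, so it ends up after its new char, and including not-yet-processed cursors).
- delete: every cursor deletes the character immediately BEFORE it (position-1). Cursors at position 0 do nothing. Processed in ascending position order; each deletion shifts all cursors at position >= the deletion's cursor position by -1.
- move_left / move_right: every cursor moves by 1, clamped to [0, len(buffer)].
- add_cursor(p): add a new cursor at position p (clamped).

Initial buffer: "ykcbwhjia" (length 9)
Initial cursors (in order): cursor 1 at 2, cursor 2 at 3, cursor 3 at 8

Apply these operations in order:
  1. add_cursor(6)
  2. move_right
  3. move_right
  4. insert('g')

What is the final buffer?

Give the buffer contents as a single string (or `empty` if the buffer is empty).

Answer: ykcbgwghjigag

Derivation:
After op 1 (add_cursor(6)): buffer="ykcbwhjia" (len 9), cursors c1@2 c2@3 c4@6 c3@8, authorship .........
After op 2 (move_right): buffer="ykcbwhjia" (len 9), cursors c1@3 c2@4 c4@7 c3@9, authorship .........
After op 3 (move_right): buffer="ykcbwhjia" (len 9), cursors c1@4 c2@5 c4@8 c3@9, authorship .........
After op 4 (insert('g')): buffer="ykcbgwghjigag" (len 13), cursors c1@5 c2@7 c4@11 c3@13, authorship ....1.2...4.3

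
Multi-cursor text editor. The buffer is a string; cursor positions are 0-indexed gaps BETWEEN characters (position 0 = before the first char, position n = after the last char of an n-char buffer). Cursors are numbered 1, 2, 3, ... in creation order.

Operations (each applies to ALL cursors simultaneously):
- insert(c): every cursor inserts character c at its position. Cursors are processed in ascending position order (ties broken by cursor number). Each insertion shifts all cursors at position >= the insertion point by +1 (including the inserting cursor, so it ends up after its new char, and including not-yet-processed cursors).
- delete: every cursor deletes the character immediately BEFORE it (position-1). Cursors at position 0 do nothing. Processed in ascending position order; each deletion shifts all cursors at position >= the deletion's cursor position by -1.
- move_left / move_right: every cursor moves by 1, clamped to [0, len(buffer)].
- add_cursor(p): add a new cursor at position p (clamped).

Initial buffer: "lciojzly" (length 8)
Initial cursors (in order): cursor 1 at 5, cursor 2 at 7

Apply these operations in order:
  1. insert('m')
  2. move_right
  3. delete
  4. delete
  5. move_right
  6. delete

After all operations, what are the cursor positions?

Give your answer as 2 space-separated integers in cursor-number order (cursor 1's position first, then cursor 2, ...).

Answer: 4 4

Derivation:
After op 1 (insert('m')): buffer="lciojmzlmy" (len 10), cursors c1@6 c2@9, authorship .....1..2.
After op 2 (move_right): buffer="lciojmzlmy" (len 10), cursors c1@7 c2@10, authorship .....1..2.
After op 3 (delete): buffer="lciojmlm" (len 8), cursors c1@6 c2@8, authorship .....1.2
After op 4 (delete): buffer="lciojl" (len 6), cursors c1@5 c2@6, authorship ......
After op 5 (move_right): buffer="lciojl" (len 6), cursors c1@6 c2@6, authorship ......
After op 6 (delete): buffer="lcio" (len 4), cursors c1@4 c2@4, authorship ....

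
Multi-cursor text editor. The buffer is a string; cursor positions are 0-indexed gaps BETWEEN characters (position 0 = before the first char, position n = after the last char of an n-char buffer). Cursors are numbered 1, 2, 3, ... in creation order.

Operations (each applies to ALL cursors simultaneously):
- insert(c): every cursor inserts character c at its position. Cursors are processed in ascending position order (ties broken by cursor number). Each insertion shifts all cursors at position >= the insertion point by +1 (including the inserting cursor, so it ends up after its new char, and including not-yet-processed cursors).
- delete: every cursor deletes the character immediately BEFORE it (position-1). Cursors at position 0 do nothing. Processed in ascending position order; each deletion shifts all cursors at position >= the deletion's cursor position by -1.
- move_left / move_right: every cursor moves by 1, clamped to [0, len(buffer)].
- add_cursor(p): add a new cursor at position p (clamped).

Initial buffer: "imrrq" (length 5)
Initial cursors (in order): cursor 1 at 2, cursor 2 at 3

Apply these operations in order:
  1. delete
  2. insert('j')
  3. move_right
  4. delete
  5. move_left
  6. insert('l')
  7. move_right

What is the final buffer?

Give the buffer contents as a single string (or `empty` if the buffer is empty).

After op 1 (delete): buffer="irq" (len 3), cursors c1@1 c2@1, authorship ...
After op 2 (insert('j')): buffer="ijjrq" (len 5), cursors c1@3 c2@3, authorship .12..
After op 3 (move_right): buffer="ijjrq" (len 5), cursors c1@4 c2@4, authorship .12..
After op 4 (delete): buffer="ijq" (len 3), cursors c1@2 c2@2, authorship .1.
After op 5 (move_left): buffer="ijq" (len 3), cursors c1@1 c2@1, authorship .1.
After op 6 (insert('l')): buffer="illjq" (len 5), cursors c1@3 c2@3, authorship .121.
After op 7 (move_right): buffer="illjq" (len 5), cursors c1@4 c2@4, authorship .121.

Answer: illjq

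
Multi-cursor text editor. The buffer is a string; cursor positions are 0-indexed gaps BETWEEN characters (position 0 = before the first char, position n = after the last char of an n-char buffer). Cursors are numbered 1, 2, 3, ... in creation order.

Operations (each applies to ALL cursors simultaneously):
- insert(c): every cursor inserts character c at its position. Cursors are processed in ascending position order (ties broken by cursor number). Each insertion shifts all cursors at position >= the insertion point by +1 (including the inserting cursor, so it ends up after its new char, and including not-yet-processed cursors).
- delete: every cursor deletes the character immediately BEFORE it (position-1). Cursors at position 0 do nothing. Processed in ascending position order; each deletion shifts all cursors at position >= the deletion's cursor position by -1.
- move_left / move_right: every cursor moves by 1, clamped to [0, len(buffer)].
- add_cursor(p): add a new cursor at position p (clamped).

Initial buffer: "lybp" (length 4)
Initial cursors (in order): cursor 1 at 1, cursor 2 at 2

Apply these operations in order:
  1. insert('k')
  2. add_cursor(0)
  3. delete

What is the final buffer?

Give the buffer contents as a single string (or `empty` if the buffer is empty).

Answer: lybp

Derivation:
After op 1 (insert('k')): buffer="lkykbp" (len 6), cursors c1@2 c2@4, authorship .1.2..
After op 2 (add_cursor(0)): buffer="lkykbp" (len 6), cursors c3@0 c1@2 c2@4, authorship .1.2..
After op 3 (delete): buffer="lybp" (len 4), cursors c3@0 c1@1 c2@2, authorship ....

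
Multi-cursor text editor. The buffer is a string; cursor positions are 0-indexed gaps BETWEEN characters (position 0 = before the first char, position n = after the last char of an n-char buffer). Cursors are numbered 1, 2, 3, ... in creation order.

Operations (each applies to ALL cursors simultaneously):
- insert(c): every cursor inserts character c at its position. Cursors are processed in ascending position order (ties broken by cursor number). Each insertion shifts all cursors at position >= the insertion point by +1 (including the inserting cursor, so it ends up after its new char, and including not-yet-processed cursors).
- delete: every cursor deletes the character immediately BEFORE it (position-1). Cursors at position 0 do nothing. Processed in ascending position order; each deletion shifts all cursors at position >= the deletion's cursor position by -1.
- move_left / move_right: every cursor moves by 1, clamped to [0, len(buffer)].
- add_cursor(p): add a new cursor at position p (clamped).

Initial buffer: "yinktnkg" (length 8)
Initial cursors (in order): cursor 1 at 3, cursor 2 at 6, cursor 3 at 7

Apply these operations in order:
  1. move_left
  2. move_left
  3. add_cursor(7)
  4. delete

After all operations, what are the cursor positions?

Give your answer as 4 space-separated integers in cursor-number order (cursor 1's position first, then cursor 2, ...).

After op 1 (move_left): buffer="yinktnkg" (len 8), cursors c1@2 c2@5 c3@6, authorship ........
After op 2 (move_left): buffer="yinktnkg" (len 8), cursors c1@1 c2@4 c3@5, authorship ........
After op 3 (add_cursor(7)): buffer="yinktnkg" (len 8), cursors c1@1 c2@4 c3@5 c4@7, authorship ........
After op 4 (delete): buffer="inng" (len 4), cursors c1@0 c2@2 c3@2 c4@3, authorship ....

Answer: 0 2 2 3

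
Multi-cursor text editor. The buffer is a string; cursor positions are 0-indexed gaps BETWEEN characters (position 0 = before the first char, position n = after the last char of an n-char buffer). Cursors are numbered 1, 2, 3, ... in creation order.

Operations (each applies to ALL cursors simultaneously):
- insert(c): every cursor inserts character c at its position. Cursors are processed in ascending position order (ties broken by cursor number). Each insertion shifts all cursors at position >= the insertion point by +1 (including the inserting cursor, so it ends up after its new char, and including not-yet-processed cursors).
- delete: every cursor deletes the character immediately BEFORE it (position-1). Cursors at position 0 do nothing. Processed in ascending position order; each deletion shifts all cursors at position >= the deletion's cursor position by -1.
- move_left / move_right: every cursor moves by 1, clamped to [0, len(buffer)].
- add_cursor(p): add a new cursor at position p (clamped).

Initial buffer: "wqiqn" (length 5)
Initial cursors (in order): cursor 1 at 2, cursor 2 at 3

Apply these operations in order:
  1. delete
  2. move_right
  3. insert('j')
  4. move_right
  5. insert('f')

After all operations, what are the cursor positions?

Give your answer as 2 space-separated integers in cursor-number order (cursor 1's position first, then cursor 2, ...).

After op 1 (delete): buffer="wqn" (len 3), cursors c1@1 c2@1, authorship ...
After op 2 (move_right): buffer="wqn" (len 3), cursors c1@2 c2@2, authorship ...
After op 3 (insert('j')): buffer="wqjjn" (len 5), cursors c1@4 c2@4, authorship ..12.
After op 4 (move_right): buffer="wqjjn" (len 5), cursors c1@5 c2@5, authorship ..12.
After op 5 (insert('f')): buffer="wqjjnff" (len 7), cursors c1@7 c2@7, authorship ..12.12

Answer: 7 7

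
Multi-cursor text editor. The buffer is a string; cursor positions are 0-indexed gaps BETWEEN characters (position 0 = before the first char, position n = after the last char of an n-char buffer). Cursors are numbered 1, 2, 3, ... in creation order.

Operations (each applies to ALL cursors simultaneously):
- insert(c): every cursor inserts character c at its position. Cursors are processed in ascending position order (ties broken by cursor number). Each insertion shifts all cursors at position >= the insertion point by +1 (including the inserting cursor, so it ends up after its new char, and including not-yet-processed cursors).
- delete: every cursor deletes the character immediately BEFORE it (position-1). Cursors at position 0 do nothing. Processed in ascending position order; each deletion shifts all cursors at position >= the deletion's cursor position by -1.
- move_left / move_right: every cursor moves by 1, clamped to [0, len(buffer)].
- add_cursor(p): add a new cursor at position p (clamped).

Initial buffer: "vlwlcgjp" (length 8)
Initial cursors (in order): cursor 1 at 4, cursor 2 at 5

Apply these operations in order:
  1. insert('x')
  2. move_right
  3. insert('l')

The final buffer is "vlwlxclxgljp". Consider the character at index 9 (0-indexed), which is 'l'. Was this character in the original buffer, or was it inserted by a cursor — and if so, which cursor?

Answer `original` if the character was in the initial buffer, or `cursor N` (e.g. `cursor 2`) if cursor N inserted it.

Answer: cursor 2

Derivation:
After op 1 (insert('x')): buffer="vlwlxcxgjp" (len 10), cursors c1@5 c2@7, authorship ....1.2...
After op 2 (move_right): buffer="vlwlxcxgjp" (len 10), cursors c1@6 c2@8, authorship ....1.2...
After op 3 (insert('l')): buffer="vlwlxclxgljp" (len 12), cursors c1@7 c2@10, authorship ....1.12.2..
Authorship (.=original, N=cursor N): . . . . 1 . 1 2 . 2 . .
Index 9: author = 2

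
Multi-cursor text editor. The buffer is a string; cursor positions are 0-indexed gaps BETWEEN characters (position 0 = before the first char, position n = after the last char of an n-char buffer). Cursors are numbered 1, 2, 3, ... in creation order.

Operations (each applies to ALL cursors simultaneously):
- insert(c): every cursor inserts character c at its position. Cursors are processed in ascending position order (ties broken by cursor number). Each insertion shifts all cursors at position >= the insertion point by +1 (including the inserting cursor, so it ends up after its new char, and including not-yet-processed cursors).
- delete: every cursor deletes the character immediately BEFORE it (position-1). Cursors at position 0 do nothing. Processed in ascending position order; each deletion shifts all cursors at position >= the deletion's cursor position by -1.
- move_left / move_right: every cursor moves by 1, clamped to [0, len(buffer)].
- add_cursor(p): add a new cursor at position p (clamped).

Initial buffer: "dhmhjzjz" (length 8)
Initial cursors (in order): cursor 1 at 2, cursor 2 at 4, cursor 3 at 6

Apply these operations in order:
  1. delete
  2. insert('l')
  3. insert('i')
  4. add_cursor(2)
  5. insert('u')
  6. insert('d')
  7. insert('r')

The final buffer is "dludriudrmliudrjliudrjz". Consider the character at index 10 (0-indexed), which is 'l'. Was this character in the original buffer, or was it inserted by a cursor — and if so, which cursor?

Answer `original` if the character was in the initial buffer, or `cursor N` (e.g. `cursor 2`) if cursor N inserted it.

After op 1 (delete): buffer="dmjjz" (len 5), cursors c1@1 c2@2 c3@3, authorship .....
After op 2 (insert('l')): buffer="dlmljljz" (len 8), cursors c1@2 c2@4 c3@6, authorship .1.2.3..
After op 3 (insert('i')): buffer="dlimlijlijz" (len 11), cursors c1@3 c2@6 c3@9, authorship .11.22.33..
After op 4 (add_cursor(2)): buffer="dlimlijlijz" (len 11), cursors c4@2 c1@3 c2@6 c3@9, authorship .11.22.33..
After op 5 (insert('u')): buffer="dluiumliujliujz" (len 15), cursors c4@3 c1@5 c2@9 c3@13, authorship .1411.222.333..
After op 6 (insert('d')): buffer="dludiudmliudjliudjz" (len 19), cursors c4@4 c1@7 c2@12 c3@17, authorship .144111.2222.3333..
After op 7 (insert('r')): buffer="dludriudrmliudrjliudrjz" (len 23), cursors c4@5 c1@9 c2@15 c3@21, authorship .14441111.22222.33333..
Authorship (.=original, N=cursor N): . 1 4 4 4 1 1 1 1 . 2 2 2 2 2 . 3 3 3 3 3 . .
Index 10: author = 2

Answer: cursor 2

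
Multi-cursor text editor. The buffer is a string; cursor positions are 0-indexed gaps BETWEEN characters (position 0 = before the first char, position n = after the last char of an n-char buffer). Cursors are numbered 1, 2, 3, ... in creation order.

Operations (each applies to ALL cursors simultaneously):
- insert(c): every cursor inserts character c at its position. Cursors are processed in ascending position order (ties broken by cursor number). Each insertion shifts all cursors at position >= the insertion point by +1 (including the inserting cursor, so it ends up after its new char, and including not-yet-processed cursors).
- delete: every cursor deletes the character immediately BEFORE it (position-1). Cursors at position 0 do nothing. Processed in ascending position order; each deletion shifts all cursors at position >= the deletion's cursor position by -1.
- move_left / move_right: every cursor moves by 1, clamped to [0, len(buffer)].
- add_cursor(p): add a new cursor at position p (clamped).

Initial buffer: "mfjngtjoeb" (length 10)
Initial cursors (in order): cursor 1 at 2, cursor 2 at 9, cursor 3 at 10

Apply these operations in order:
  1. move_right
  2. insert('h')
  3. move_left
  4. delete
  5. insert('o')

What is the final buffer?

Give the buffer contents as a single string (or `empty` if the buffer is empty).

Answer: mfohngtjoeooh

Derivation:
After op 1 (move_right): buffer="mfjngtjoeb" (len 10), cursors c1@3 c2@10 c3@10, authorship ..........
After op 2 (insert('h')): buffer="mfjhngtjoebhh" (len 13), cursors c1@4 c2@13 c3@13, authorship ...1.......23
After op 3 (move_left): buffer="mfjhngtjoebhh" (len 13), cursors c1@3 c2@12 c3@12, authorship ...1.......23
After op 4 (delete): buffer="mfhngtjoeh" (len 10), cursors c1@2 c2@9 c3@9, authorship ..1......3
After op 5 (insert('o')): buffer="mfohngtjoeooh" (len 13), cursors c1@3 c2@12 c3@12, authorship ..11......233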